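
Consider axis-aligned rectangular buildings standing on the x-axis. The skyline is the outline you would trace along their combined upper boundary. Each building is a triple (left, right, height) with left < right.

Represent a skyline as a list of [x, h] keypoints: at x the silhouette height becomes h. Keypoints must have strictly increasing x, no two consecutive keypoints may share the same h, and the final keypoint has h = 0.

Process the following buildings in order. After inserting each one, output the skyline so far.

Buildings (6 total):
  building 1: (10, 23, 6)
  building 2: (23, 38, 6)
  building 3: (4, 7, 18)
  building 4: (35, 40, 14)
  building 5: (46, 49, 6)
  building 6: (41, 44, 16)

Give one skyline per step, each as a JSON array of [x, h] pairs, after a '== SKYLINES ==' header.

== SKYLINES ==
[[10,6],[23,0]]
[[10,6],[38,0]]
[[4,18],[7,0],[10,6],[38,0]]
[[4,18],[7,0],[10,6],[35,14],[40,0]]
[[4,18],[7,0],[10,6],[35,14],[40,0],[46,6],[49,0]]
[[4,18],[7,0],[10,6],[35,14],[40,0],[41,16],[44,0],[46,6],[49,0]]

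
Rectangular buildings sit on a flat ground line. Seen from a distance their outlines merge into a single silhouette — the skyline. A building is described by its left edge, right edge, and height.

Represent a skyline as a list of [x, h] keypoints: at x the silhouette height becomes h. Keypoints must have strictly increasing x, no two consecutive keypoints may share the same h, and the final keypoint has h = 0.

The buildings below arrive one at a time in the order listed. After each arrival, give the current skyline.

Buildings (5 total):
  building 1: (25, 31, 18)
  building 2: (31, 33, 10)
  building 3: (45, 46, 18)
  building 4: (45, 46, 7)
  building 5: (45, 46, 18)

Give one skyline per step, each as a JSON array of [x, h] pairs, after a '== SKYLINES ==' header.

== SKYLINES ==
[[25,18],[31,0]]
[[25,18],[31,10],[33,0]]
[[25,18],[31,10],[33,0],[45,18],[46,0]]
[[25,18],[31,10],[33,0],[45,18],[46,0]]
[[25,18],[31,10],[33,0],[45,18],[46,0]]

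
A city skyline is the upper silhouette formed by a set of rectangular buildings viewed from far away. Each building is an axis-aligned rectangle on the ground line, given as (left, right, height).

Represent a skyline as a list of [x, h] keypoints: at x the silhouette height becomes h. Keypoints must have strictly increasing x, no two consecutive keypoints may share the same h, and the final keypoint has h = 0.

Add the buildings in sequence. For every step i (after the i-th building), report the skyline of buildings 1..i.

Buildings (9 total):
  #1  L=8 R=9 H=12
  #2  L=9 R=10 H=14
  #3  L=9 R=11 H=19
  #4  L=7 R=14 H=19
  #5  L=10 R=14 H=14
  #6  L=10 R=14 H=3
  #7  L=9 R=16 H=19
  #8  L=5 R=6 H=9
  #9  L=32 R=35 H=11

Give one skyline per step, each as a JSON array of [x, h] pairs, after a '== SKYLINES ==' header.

== SKYLINES ==
[[8,12],[9,0]]
[[8,12],[9,14],[10,0]]
[[8,12],[9,19],[11,0]]
[[7,19],[14,0]]
[[7,19],[14,0]]
[[7,19],[14,0]]
[[7,19],[16,0]]
[[5,9],[6,0],[7,19],[16,0]]
[[5,9],[6,0],[7,19],[16,0],[32,11],[35,0]]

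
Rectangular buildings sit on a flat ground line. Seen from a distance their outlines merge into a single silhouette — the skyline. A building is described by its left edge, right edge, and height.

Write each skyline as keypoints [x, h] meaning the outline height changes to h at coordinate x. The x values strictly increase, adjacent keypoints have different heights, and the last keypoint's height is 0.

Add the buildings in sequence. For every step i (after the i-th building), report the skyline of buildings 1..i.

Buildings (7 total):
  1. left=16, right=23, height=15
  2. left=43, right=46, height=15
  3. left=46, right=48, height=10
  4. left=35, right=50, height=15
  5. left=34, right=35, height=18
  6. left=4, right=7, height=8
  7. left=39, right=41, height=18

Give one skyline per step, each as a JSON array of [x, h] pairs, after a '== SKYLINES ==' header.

== SKYLINES ==
[[16,15],[23,0]]
[[16,15],[23,0],[43,15],[46,0]]
[[16,15],[23,0],[43,15],[46,10],[48,0]]
[[16,15],[23,0],[35,15],[50,0]]
[[16,15],[23,0],[34,18],[35,15],[50,0]]
[[4,8],[7,0],[16,15],[23,0],[34,18],[35,15],[50,0]]
[[4,8],[7,0],[16,15],[23,0],[34,18],[35,15],[39,18],[41,15],[50,0]]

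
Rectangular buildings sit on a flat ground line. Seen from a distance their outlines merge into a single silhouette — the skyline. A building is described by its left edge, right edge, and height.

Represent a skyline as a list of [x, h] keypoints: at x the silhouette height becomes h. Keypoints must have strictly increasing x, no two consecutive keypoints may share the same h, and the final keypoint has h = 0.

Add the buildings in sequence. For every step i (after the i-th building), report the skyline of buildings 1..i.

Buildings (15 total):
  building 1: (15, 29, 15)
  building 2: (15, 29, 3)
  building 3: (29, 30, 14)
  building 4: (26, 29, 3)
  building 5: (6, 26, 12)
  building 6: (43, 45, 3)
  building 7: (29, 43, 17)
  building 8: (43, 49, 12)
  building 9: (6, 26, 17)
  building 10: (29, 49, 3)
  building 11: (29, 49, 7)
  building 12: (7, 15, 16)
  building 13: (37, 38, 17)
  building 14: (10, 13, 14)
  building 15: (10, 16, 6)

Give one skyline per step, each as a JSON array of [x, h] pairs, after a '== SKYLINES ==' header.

== SKYLINES ==
[[15,15],[29,0]]
[[15,15],[29,0]]
[[15,15],[29,14],[30,0]]
[[15,15],[29,14],[30,0]]
[[6,12],[15,15],[29,14],[30,0]]
[[6,12],[15,15],[29,14],[30,0],[43,3],[45,0]]
[[6,12],[15,15],[29,17],[43,3],[45,0]]
[[6,12],[15,15],[29,17],[43,12],[49,0]]
[[6,17],[26,15],[29,17],[43,12],[49,0]]
[[6,17],[26,15],[29,17],[43,12],[49,0]]
[[6,17],[26,15],[29,17],[43,12],[49,0]]
[[6,17],[26,15],[29,17],[43,12],[49,0]]
[[6,17],[26,15],[29,17],[43,12],[49,0]]
[[6,17],[26,15],[29,17],[43,12],[49,0]]
[[6,17],[26,15],[29,17],[43,12],[49,0]]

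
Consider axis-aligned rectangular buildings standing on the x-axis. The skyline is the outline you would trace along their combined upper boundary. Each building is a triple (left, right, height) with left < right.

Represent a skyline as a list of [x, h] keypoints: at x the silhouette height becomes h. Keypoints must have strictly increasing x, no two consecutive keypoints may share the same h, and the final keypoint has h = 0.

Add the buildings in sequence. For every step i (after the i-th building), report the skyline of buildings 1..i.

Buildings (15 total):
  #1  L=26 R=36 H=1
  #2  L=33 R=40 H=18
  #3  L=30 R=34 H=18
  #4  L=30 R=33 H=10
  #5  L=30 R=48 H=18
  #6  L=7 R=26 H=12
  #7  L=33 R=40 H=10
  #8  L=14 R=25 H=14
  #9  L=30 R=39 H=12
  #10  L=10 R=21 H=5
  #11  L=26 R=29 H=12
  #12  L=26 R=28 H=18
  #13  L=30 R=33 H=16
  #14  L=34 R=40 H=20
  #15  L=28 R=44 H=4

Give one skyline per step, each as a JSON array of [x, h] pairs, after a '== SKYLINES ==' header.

== SKYLINES ==
[[26,1],[36,0]]
[[26,1],[33,18],[40,0]]
[[26,1],[30,18],[40,0]]
[[26,1],[30,18],[40,0]]
[[26,1],[30,18],[48,0]]
[[7,12],[26,1],[30,18],[48,0]]
[[7,12],[26,1],[30,18],[48,0]]
[[7,12],[14,14],[25,12],[26,1],[30,18],[48,0]]
[[7,12],[14,14],[25,12],[26,1],[30,18],[48,0]]
[[7,12],[14,14],[25,12],[26,1],[30,18],[48,0]]
[[7,12],[14,14],[25,12],[29,1],[30,18],[48,0]]
[[7,12],[14,14],[25,12],[26,18],[28,12],[29,1],[30,18],[48,0]]
[[7,12],[14,14],[25,12],[26,18],[28,12],[29,1],[30,18],[48,0]]
[[7,12],[14,14],[25,12],[26,18],[28,12],[29,1],[30,18],[34,20],[40,18],[48,0]]
[[7,12],[14,14],[25,12],[26,18],[28,12],[29,4],[30,18],[34,20],[40,18],[48,0]]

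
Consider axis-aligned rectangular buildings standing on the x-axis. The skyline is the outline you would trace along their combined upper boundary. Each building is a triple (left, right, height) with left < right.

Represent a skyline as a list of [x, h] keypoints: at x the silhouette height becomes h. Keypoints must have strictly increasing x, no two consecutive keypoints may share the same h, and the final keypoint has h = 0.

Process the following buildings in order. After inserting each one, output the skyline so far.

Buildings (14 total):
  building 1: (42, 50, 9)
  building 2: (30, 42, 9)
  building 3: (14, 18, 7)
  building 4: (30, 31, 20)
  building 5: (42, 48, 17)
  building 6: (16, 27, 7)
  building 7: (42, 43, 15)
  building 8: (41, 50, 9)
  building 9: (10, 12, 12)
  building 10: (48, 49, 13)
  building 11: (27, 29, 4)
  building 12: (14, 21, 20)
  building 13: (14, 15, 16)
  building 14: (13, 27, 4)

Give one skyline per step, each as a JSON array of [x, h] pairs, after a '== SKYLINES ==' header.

== SKYLINES ==
[[42,9],[50,0]]
[[30,9],[50,0]]
[[14,7],[18,0],[30,9],[50,0]]
[[14,7],[18,0],[30,20],[31,9],[50,0]]
[[14,7],[18,0],[30,20],[31,9],[42,17],[48,9],[50,0]]
[[14,7],[27,0],[30,20],[31,9],[42,17],[48,9],[50,0]]
[[14,7],[27,0],[30,20],[31,9],[42,17],[48,9],[50,0]]
[[14,7],[27,0],[30,20],[31,9],[42,17],[48,9],[50,0]]
[[10,12],[12,0],[14,7],[27,0],[30,20],[31,9],[42,17],[48,9],[50,0]]
[[10,12],[12,0],[14,7],[27,0],[30,20],[31,9],[42,17],[48,13],[49,9],[50,0]]
[[10,12],[12,0],[14,7],[27,4],[29,0],[30,20],[31,9],[42,17],[48,13],[49,9],[50,0]]
[[10,12],[12,0],[14,20],[21,7],[27,4],[29,0],[30,20],[31,9],[42,17],[48,13],[49,9],[50,0]]
[[10,12],[12,0],[14,20],[21,7],[27,4],[29,0],[30,20],[31,9],[42,17],[48,13],[49,9],[50,0]]
[[10,12],[12,0],[13,4],[14,20],[21,7],[27,4],[29,0],[30,20],[31,9],[42,17],[48,13],[49,9],[50,0]]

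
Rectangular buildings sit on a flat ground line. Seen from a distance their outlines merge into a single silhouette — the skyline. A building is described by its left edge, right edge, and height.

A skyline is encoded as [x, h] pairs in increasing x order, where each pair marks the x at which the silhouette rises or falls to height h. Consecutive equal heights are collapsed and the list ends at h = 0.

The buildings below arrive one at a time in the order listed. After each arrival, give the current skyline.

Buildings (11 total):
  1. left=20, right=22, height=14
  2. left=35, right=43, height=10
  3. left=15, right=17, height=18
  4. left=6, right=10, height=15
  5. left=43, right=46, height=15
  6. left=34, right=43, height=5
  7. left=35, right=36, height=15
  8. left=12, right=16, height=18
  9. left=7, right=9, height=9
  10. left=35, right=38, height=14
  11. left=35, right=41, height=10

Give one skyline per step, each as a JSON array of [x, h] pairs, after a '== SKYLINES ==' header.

== SKYLINES ==
[[20,14],[22,0]]
[[20,14],[22,0],[35,10],[43,0]]
[[15,18],[17,0],[20,14],[22,0],[35,10],[43,0]]
[[6,15],[10,0],[15,18],[17,0],[20,14],[22,0],[35,10],[43,0]]
[[6,15],[10,0],[15,18],[17,0],[20,14],[22,0],[35,10],[43,15],[46,0]]
[[6,15],[10,0],[15,18],[17,0],[20,14],[22,0],[34,5],[35,10],[43,15],[46,0]]
[[6,15],[10,0],[15,18],[17,0],[20,14],[22,0],[34,5],[35,15],[36,10],[43,15],[46,0]]
[[6,15],[10,0],[12,18],[17,0],[20,14],[22,0],[34,5],[35,15],[36,10],[43,15],[46,0]]
[[6,15],[10,0],[12,18],[17,0],[20,14],[22,0],[34,5],[35,15],[36,10],[43,15],[46,0]]
[[6,15],[10,0],[12,18],[17,0],[20,14],[22,0],[34,5],[35,15],[36,14],[38,10],[43,15],[46,0]]
[[6,15],[10,0],[12,18],[17,0],[20,14],[22,0],[34,5],[35,15],[36,14],[38,10],[43,15],[46,0]]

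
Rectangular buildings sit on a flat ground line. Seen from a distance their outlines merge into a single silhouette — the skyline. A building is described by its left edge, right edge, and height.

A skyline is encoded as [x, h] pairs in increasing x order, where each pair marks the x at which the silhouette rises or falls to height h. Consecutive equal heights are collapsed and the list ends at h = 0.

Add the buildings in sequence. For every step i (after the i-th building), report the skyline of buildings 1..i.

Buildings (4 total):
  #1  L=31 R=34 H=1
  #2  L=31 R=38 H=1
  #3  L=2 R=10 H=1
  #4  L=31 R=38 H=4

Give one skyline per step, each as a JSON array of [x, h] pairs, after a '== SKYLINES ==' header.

== SKYLINES ==
[[31,1],[34,0]]
[[31,1],[38,0]]
[[2,1],[10,0],[31,1],[38,0]]
[[2,1],[10,0],[31,4],[38,0]]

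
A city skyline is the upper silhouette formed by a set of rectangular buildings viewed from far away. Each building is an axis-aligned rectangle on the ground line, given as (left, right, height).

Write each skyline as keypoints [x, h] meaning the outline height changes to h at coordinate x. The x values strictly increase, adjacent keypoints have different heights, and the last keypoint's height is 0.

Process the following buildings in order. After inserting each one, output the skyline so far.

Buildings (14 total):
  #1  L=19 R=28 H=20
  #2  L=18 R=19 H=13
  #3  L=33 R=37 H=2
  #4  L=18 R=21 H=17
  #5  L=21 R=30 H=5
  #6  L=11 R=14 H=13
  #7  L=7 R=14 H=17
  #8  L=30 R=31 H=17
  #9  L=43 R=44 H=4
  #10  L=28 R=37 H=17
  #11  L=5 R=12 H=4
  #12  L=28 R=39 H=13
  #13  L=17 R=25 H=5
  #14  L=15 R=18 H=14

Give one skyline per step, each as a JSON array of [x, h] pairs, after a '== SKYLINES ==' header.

== SKYLINES ==
[[19,20],[28,0]]
[[18,13],[19,20],[28,0]]
[[18,13],[19,20],[28,0],[33,2],[37,0]]
[[18,17],[19,20],[28,0],[33,2],[37,0]]
[[18,17],[19,20],[28,5],[30,0],[33,2],[37,0]]
[[11,13],[14,0],[18,17],[19,20],[28,5],[30,0],[33,2],[37,0]]
[[7,17],[14,0],[18,17],[19,20],[28,5],[30,0],[33,2],[37,0]]
[[7,17],[14,0],[18,17],[19,20],[28,5],[30,17],[31,0],[33,2],[37,0]]
[[7,17],[14,0],[18,17],[19,20],[28,5],[30,17],[31,0],[33,2],[37,0],[43,4],[44,0]]
[[7,17],[14,0],[18,17],[19,20],[28,17],[37,0],[43,4],[44,0]]
[[5,4],[7,17],[14,0],[18,17],[19,20],[28,17],[37,0],[43,4],[44,0]]
[[5,4],[7,17],[14,0],[18,17],[19,20],[28,17],[37,13],[39,0],[43,4],[44,0]]
[[5,4],[7,17],[14,0],[17,5],[18,17],[19,20],[28,17],[37,13],[39,0],[43,4],[44,0]]
[[5,4],[7,17],[14,0],[15,14],[18,17],[19,20],[28,17],[37,13],[39,0],[43,4],[44,0]]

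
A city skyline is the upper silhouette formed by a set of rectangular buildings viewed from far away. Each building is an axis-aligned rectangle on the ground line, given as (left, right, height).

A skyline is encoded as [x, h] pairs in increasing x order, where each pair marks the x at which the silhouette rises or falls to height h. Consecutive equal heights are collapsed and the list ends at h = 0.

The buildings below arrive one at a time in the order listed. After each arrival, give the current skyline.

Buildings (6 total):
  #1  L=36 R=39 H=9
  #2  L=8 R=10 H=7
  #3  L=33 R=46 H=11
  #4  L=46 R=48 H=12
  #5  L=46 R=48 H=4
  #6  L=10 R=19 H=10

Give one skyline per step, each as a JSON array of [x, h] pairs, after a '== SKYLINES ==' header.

== SKYLINES ==
[[36,9],[39,0]]
[[8,7],[10,0],[36,9],[39,0]]
[[8,7],[10,0],[33,11],[46,0]]
[[8,7],[10,0],[33,11],[46,12],[48,0]]
[[8,7],[10,0],[33,11],[46,12],[48,0]]
[[8,7],[10,10],[19,0],[33,11],[46,12],[48,0]]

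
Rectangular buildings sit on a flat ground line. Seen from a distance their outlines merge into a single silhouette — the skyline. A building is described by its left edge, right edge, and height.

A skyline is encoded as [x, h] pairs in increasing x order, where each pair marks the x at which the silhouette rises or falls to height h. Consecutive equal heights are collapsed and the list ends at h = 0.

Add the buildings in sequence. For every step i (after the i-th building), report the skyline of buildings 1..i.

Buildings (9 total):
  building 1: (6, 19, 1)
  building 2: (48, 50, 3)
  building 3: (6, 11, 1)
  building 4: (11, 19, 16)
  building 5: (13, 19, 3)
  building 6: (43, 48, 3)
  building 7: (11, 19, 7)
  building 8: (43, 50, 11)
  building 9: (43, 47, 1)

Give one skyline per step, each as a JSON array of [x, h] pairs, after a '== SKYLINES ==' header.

== SKYLINES ==
[[6,1],[19,0]]
[[6,1],[19,0],[48,3],[50,0]]
[[6,1],[19,0],[48,3],[50,0]]
[[6,1],[11,16],[19,0],[48,3],[50,0]]
[[6,1],[11,16],[19,0],[48,3],[50,0]]
[[6,1],[11,16],[19,0],[43,3],[50,0]]
[[6,1],[11,16],[19,0],[43,3],[50,0]]
[[6,1],[11,16],[19,0],[43,11],[50,0]]
[[6,1],[11,16],[19,0],[43,11],[50,0]]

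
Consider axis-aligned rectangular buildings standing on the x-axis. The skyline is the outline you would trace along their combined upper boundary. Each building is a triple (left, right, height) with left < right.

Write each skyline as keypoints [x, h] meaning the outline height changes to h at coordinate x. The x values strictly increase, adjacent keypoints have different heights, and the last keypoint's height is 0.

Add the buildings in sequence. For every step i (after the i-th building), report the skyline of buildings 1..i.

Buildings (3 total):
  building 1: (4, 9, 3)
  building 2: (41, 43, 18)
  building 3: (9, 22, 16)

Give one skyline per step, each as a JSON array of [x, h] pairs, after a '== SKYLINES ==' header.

== SKYLINES ==
[[4,3],[9,0]]
[[4,3],[9,0],[41,18],[43,0]]
[[4,3],[9,16],[22,0],[41,18],[43,0]]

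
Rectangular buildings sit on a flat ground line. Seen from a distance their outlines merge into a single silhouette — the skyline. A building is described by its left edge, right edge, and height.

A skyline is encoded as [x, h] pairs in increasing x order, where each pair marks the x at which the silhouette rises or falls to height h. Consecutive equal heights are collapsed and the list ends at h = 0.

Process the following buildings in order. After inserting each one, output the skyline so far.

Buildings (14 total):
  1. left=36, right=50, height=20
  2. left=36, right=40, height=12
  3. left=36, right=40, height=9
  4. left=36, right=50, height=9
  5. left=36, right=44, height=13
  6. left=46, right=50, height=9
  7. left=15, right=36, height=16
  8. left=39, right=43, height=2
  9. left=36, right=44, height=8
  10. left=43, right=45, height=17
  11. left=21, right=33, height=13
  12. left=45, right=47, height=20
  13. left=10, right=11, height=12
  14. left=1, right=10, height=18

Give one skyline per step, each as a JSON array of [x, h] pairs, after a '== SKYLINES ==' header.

== SKYLINES ==
[[36,20],[50,0]]
[[36,20],[50,0]]
[[36,20],[50,0]]
[[36,20],[50,0]]
[[36,20],[50,0]]
[[36,20],[50,0]]
[[15,16],[36,20],[50,0]]
[[15,16],[36,20],[50,0]]
[[15,16],[36,20],[50,0]]
[[15,16],[36,20],[50,0]]
[[15,16],[36,20],[50,0]]
[[15,16],[36,20],[50,0]]
[[10,12],[11,0],[15,16],[36,20],[50,0]]
[[1,18],[10,12],[11,0],[15,16],[36,20],[50,0]]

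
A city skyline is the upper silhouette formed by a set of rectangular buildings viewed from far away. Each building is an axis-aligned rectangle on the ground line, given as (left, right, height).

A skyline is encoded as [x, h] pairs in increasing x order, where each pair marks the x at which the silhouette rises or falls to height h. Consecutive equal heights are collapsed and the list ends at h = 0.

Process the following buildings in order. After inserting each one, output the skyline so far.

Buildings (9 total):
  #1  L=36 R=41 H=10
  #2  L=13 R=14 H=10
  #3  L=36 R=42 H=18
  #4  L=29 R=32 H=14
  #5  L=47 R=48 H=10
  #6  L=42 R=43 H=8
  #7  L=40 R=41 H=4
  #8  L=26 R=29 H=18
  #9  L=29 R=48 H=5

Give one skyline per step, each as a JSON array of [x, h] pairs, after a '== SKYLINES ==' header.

== SKYLINES ==
[[36,10],[41,0]]
[[13,10],[14,0],[36,10],[41,0]]
[[13,10],[14,0],[36,18],[42,0]]
[[13,10],[14,0],[29,14],[32,0],[36,18],[42,0]]
[[13,10],[14,0],[29,14],[32,0],[36,18],[42,0],[47,10],[48,0]]
[[13,10],[14,0],[29,14],[32,0],[36,18],[42,8],[43,0],[47,10],[48,0]]
[[13,10],[14,0],[29,14],[32,0],[36,18],[42,8],[43,0],[47,10],[48,0]]
[[13,10],[14,0],[26,18],[29,14],[32,0],[36,18],[42,8],[43,0],[47,10],[48,0]]
[[13,10],[14,0],[26,18],[29,14],[32,5],[36,18],[42,8],[43,5],[47,10],[48,0]]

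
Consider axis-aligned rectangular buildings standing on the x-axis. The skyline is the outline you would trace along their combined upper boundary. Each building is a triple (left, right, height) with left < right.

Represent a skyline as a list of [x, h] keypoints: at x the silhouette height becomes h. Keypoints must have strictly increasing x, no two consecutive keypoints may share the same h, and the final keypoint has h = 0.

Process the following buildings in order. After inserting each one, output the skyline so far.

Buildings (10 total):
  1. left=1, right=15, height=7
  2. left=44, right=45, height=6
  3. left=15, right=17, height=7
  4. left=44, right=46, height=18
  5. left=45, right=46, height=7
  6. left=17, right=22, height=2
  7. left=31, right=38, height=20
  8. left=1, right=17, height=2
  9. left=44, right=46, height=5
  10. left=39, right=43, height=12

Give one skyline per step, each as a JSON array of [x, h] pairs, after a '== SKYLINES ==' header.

== SKYLINES ==
[[1,7],[15,0]]
[[1,7],[15,0],[44,6],[45,0]]
[[1,7],[17,0],[44,6],[45,0]]
[[1,7],[17,0],[44,18],[46,0]]
[[1,7],[17,0],[44,18],[46,0]]
[[1,7],[17,2],[22,0],[44,18],[46,0]]
[[1,7],[17,2],[22,0],[31,20],[38,0],[44,18],[46,0]]
[[1,7],[17,2],[22,0],[31,20],[38,0],[44,18],[46,0]]
[[1,7],[17,2],[22,0],[31,20],[38,0],[44,18],[46,0]]
[[1,7],[17,2],[22,0],[31,20],[38,0],[39,12],[43,0],[44,18],[46,0]]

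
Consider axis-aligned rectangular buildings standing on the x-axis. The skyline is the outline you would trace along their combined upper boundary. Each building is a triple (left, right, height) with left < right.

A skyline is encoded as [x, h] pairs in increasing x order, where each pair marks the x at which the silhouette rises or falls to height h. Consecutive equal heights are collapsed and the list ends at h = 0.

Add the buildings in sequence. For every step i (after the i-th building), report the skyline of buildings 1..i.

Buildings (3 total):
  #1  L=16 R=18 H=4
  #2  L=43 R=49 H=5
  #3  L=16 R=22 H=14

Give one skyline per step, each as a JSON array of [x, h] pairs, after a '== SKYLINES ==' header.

== SKYLINES ==
[[16,4],[18,0]]
[[16,4],[18,0],[43,5],[49,0]]
[[16,14],[22,0],[43,5],[49,0]]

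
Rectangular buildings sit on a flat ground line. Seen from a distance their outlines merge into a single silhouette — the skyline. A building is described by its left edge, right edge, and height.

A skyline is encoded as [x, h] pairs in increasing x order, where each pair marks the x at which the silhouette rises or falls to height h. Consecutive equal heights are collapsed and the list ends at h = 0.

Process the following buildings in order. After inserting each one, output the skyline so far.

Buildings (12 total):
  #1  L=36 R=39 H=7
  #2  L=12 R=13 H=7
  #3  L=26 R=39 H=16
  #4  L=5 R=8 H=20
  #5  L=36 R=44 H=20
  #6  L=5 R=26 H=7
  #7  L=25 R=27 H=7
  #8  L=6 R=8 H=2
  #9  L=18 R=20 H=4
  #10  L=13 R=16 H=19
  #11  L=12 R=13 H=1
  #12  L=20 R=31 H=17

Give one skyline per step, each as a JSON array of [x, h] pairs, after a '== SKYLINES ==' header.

== SKYLINES ==
[[36,7],[39,0]]
[[12,7],[13,0],[36,7],[39,0]]
[[12,7],[13,0],[26,16],[39,0]]
[[5,20],[8,0],[12,7],[13,0],[26,16],[39,0]]
[[5,20],[8,0],[12,7],[13,0],[26,16],[36,20],[44,0]]
[[5,20],[8,7],[26,16],[36,20],[44,0]]
[[5,20],[8,7],[26,16],[36,20],[44,0]]
[[5,20],[8,7],[26,16],[36,20],[44,0]]
[[5,20],[8,7],[26,16],[36,20],[44,0]]
[[5,20],[8,7],[13,19],[16,7],[26,16],[36,20],[44,0]]
[[5,20],[8,7],[13,19],[16,7],[26,16],[36,20],[44,0]]
[[5,20],[8,7],[13,19],[16,7],[20,17],[31,16],[36,20],[44,0]]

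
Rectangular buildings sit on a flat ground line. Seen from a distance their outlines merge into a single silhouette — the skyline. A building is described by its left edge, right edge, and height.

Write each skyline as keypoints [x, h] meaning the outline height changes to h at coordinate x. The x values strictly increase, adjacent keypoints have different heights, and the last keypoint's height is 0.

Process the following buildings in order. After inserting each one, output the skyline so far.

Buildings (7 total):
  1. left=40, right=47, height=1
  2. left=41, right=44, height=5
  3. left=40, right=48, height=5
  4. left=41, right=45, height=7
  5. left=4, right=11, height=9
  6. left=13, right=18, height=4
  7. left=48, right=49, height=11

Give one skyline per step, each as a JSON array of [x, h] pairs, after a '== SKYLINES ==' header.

== SKYLINES ==
[[40,1],[47,0]]
[[40,1],[41,5],[44,1],[47,0]]
[[40,5],[48,0]]
[[40,5],[41,7],[45,5],[48,0]]
[[4,9],[11,0],[40,5],[41,7],[45,5],[48,0]]
[[4,9],[11,0],[13,4],[18,0],[40,5],[41,7],[45,5],[48,0]]
[[4,9],[11,0],[13,4],[18,0],[40,5],[41,7],[45,5],[48,11],[49,0]]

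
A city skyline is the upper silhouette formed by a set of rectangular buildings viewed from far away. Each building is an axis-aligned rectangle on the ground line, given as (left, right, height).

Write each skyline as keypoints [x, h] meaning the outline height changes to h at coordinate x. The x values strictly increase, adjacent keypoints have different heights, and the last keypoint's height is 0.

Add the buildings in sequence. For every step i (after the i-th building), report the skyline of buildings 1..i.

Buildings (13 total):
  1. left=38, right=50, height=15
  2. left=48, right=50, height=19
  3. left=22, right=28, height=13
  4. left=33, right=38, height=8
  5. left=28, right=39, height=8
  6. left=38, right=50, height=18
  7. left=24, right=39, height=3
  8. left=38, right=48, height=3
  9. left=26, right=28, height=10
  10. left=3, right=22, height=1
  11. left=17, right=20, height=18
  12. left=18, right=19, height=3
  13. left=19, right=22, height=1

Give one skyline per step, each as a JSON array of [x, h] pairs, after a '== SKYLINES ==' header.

== SKYLINES ==
[[38,15],[50,0]]
[[38,15],[48,19],[50,0]]
[[22,13],[28,0],[38,15],[48,19],[50,0]]
[[22,13],[28,0],[33,8],[38,15],[48,19],[50,0]]
[[22,13],[28,8],[38,15],[48,19],[50,0]]
[[22,13],[28,8],[38,18],[48,19],[50,0]]
[[22,13],[28,8],[38,18],[48,19],[50,0]]
[[22,13],[28,8],[38,18],[48,19],[50,0]]
[[22,13],[28,8],[38,18],[48,19],[50,0]]
[[3,1],[22,13],[28,8],[38,18],[48,19],[50,0]]
[[3,1],[17,18],[20,1],[22,13],[28,8],[38,18],[48,19],[50,0]]
[[3,1],[17,18],[20,1],[22,13],[28,8],[38,18],[48,19],[50,0]]
[[3,1],[17,18],[20,1],[22,13],[28,8],[38,18],[48,19],[50,0]]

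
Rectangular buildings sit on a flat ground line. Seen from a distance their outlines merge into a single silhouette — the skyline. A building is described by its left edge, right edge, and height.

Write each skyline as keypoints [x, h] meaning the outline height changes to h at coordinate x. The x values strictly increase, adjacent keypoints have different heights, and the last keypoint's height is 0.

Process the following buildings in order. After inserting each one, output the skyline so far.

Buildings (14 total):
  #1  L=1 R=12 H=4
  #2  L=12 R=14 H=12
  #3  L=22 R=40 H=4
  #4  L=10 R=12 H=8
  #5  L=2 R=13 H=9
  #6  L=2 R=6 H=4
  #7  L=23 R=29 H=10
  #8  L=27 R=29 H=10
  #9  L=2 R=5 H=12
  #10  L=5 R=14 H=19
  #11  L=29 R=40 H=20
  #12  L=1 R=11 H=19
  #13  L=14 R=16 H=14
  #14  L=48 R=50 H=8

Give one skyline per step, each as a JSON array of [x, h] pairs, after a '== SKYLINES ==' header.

== SKYLINES ==
[[1,4],[12,0]]
[[1,4],[12,12],[14,0]]
[[1,4],[12,12],[14,0],[22,4],[40,0]]
[[1,4],[10,8],[12,12],[14,0],[22,4],[40,0]]
[[1,4],[2,9],[12,12],[14,0],[22,4],[40,0]]
[[1,4],[2,9],[12,12],[14,0],[22,4],[40,0]]
[[1,4],[2,9],[12,12],[14,0],[22,4],[23,10],[29,4],[40,0]]
[[1,4],[2,9],[12,12],[14,0],[22,4],[23,10],[29,4],[40,0]]
[[1,4],[2,12],[5,9],[12,12],[14,0],[22,4],[23,10],[29,4],[40,0]]
[[1,4],[2,12],[5,19],[14,0],[22,4],[23,10],[29,4],[40,0]]
[[1,4],[2,12],[5,19],[14,0],[22,4],[23,10],[29,20],[40,0]]
[[1,19],[14,0],[22,4],[23,10],[29,20],[40,0]]
[[1,19],[14,14],[16,0],[22,4],[23,10],[29,20],[40,0]]
[[1,19],[14,14],[16,0],[22,4],[23,10],[29,20],[40,0],[48,8],[50,0]]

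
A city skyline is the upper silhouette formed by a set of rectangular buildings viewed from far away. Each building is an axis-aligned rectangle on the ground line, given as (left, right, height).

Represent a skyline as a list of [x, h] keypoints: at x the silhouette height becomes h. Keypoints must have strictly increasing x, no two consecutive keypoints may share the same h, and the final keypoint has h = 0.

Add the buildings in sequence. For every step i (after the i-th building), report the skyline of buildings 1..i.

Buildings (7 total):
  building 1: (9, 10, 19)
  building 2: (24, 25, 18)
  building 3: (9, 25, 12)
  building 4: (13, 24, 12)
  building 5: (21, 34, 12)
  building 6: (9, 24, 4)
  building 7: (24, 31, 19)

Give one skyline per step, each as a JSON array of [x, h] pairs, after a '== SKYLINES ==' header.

== SKYLINES ==
[[9,19],[10,0]]
[[9,19],[10,0],[24,18],[25,0]]
[[9,19],[10,12],[24,18],[25,0]]
[[9,19],[10,12],[24,18],[25,0]]
[[9,19],[10,12],[24,18],[25,12],[34,0]]
[[9,19],[10,12],[24,18],[25,12],[34,0]]
[[9,19],[10,12],[24,19],[31,12],[34,0]]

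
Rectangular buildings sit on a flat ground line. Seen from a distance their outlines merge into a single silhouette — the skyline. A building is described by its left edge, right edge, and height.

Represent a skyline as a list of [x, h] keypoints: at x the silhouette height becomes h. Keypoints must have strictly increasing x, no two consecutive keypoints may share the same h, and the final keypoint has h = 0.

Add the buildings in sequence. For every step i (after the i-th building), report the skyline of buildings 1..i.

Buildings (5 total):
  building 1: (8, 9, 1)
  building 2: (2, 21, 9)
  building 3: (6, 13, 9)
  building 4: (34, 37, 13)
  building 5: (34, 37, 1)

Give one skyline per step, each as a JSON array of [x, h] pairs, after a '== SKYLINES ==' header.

== SKYLINES ==
[[8,1],[9,0]]
[[2,9],[21,0]]
[[2,9],[21,0]]
[[2,9],[21,0],[34,13],[37,0]]
[[2,9],[21,0],[34,13],[37,0]]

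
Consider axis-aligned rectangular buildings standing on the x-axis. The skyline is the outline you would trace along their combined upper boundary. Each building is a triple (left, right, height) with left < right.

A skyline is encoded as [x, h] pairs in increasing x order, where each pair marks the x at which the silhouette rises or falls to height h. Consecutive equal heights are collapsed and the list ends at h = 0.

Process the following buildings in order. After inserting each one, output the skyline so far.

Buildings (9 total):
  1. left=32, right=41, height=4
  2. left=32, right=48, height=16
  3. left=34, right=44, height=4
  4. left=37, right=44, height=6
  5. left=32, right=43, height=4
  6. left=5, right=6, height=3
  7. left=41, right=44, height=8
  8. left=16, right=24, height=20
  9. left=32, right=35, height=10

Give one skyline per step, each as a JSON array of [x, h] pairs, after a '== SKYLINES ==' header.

== SKYLINES ==
[[32,4],[41,0]]
[[32,16],[48,0]]
[[32,16],[48,0]]
[[32,16],[48,0]]
[[32,16],[48,0]]
[[5,3],[6,0],[32,16],[48,0]]
[[5,3],[6,0],[32,16],[48,0]]
[[5,3],[6,0],[16,20],[24,0],[32,16],[48,0]]
[[5,3],[6,0],[16,20],[24,0],[32,16],[48,0]]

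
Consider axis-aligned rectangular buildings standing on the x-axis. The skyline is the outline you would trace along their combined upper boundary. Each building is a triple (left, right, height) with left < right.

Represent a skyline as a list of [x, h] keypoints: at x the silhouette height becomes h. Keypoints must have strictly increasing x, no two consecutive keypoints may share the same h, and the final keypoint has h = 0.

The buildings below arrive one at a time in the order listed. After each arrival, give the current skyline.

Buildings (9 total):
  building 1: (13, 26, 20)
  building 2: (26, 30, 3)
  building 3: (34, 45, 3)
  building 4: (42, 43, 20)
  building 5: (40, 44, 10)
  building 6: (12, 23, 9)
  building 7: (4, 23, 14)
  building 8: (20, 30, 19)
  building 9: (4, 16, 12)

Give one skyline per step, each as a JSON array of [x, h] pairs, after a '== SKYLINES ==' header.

== SKYLINES ==
[[13,20],[26,0]]
[[13,20],[26,3],[30,0]]
[[13,20],[26,3],[30,0],[34,3],[45,0]]
[[13,20],[26,3],[30,0],[34,3],[42,20],[43,3],[45,0]]
[[13,20],[26,3],[30,0],[34,3],[40,10],[42,20],[43,10],[44,3],[45,0]]
[[12,9],[13,20],[26,3],[30,0],[34,3],[40,10],[42,20],[43,10],[44,3],[45,0]]
[[4,14],[13,20],[26,3],[30,0],[34,3],[40,10],[42,20],[43,10],[44,3],[45,0]]
[[4,14],[13,20],[26,19],[30,0],[34,3],[40,10],[42,20],[43,10],[44,3],[45,0]]
[[4,14],[13,20],[26,19],[30,0],[34,3],[40,10],[42,20],[43,10],[44,3],[45,0]]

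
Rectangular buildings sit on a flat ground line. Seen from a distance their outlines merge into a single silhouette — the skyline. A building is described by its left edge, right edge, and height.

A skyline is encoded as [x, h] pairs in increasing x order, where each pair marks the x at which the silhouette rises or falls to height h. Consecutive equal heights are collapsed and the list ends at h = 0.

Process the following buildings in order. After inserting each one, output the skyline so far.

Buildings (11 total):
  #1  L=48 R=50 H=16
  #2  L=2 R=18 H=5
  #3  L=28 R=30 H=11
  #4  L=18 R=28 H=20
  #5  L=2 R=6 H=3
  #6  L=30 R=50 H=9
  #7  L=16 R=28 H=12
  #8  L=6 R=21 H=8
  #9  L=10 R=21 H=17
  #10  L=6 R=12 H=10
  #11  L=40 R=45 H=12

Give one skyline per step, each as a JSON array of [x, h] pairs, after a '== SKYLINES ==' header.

== SKYLINES ==
[[48,16],[50,0]]
[[2,5],[18,0],[48,16],[50,0]]
[[2,5],[18,0],[28,11],[30,0],[48,16],[50,0]]
[[2,5],[18,20],[28,11],[30,0],[48,16],[50,0]]
[[2,5],[18,20],[28,11],[30,0],[48,16],[50,0]]
[[2,5],[18,20],[28,11],[30,9],[48,16],[50,0]]
[[2,5],[16,12],[18,20],[28,11],[30,9],[48,16],[50,0]]
[[2,5],[6,8],[16,12],[18,20],[28,11],[30,9],[48,16],[50,0]]
[[2,5],[6,8],[10,17],[18,20],[28,11],[30,9],[48,16],[50,0]]
[[2,5],[6,10],[10,17],[18,20],[28,11],[30,9],[48,16],[50,0]]
[[2,5],[6,10],[10,17],[18,20],[28,11],[30,9],[40,12],[45,9],[48,16],[50,0]]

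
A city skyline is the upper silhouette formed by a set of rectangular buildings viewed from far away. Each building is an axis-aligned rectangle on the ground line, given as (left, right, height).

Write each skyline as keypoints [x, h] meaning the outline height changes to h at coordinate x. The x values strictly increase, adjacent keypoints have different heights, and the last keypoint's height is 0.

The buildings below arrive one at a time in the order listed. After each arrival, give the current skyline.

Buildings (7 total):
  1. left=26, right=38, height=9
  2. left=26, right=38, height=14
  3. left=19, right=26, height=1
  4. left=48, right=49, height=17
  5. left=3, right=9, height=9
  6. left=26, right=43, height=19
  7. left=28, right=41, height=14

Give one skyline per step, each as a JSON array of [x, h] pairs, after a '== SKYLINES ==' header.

== SKYLINES ==
[[26,9],[38,0]]
[[26,14],[38,0]]
[[19,1],[26,14],[38,0]]
[[19,1],[26,14],[38,0],[48,17],[49,0]]
[[3,9],[9,0],[19,1],[26,14],[38,0],[48,17],[49,0]]
[[3,9],[9,0],[19,1],[26,19],[43,0],[48,17],[49,0]]
[[3,9],[9,0],[19,1],[26,19],[43,0],[48,17],[49,0]]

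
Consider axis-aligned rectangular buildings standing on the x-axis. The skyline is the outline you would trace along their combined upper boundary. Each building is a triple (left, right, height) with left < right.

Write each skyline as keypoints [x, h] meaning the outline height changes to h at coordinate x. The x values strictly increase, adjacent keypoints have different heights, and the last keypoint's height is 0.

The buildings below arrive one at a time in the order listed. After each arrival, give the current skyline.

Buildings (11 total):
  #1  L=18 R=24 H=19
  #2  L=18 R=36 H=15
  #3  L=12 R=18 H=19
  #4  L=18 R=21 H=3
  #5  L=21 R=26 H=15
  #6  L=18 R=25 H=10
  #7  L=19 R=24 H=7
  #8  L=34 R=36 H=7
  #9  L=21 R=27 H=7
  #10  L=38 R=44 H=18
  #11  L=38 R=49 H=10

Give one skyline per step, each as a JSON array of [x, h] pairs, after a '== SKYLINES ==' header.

== SKYLINES ==
[[18,19],[24,0]]
[[18,19],[24,15],[36,0]]
[[12,19],[24,15],[36,0]]
[[12,19],[24,15],[36,0]]
[[12,19],[24,15],[36,0]]
[[12,19],[24,15],[36,0]]
[[12,19],[24,15],[36,0]]
[[12,19],[24,15],[36,0]]
[[12,19],[24,15],[36,0]]
[[12,19],[24,15],[36,0],[38,18],[44,0]]
[[12,19],[24,15],[36,0],[38,18],[44,10],[49,0]]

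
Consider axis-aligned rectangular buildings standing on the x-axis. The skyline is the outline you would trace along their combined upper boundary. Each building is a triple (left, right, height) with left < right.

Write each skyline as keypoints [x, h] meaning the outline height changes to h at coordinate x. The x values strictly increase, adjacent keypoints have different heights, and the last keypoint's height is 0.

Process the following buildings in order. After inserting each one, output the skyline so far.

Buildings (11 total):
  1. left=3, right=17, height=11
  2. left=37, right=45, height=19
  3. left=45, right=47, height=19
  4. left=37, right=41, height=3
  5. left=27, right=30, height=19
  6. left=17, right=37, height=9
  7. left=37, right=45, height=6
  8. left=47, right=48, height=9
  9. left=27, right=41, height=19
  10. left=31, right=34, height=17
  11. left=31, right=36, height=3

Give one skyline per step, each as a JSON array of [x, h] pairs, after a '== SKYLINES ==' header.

== SKYLINES ==
[[3,11],[17,0]]
[[3,11],[17,0],[37,19],[45,0]]
[[3,11],[17,0],[37,19],[47,0]]
[[3,11],[17,0],[37,19],[47,0]]
[[3,11],[17,0],[27,19],[30,0],[37,19],[47,0]]
[[3,11],[17,9],[27,19],[30,9],[37,19],[47,0]]
[[3,11],[17,9],[27,19],[30,9],[37,19],[47,0]]
[[3,11],[17,9],[27,19],[30,9],[37,19],[47,9],[48,0]]
[[3,11],[17,9],[27,19],[47,9],[48,0]]
[[3,11],[17,9],[27,19],[47,9],[48,0]]
[[3,11],[17,9],[27,19],[47,9],[48,0]]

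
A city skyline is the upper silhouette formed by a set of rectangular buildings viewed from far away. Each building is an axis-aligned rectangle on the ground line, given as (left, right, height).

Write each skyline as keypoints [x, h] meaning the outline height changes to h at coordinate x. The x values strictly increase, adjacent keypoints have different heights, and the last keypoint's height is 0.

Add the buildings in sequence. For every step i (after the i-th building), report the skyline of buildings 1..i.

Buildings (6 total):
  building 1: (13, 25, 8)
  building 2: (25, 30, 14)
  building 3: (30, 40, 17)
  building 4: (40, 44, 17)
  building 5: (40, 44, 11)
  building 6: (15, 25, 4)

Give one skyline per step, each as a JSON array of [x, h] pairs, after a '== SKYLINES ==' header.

== SKYLINES ==
[[13,8],[25,0]]
[[13,8],[25,14],[30,0]]
[[13,8],[25,14],[30,17],[40,0]]
[[13,8],[25,14],[30,17],[44,0]]
[[13,8],[25,14],[30,17],[44,0]]
[[13,8],[25,14],[30,17],[44,0]]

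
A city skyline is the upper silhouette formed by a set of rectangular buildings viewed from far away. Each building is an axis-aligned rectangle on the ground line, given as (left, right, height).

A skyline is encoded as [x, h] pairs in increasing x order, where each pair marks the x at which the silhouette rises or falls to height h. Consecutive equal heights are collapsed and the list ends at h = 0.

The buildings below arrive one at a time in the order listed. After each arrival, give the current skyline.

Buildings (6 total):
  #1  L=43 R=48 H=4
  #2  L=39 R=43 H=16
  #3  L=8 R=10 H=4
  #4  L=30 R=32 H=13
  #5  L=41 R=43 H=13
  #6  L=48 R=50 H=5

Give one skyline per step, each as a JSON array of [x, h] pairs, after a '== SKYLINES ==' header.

== SKYLINES ==
[[43,4],[48,0]]
[[39,16],[43,4],[48,0]]
[[8,4],[10,0],[39,16],[43,4],[48,0]]
[[8,4],[10,0],[30,13],[32,0],[39,16],[43,4],[48,0]]
[[8,4],[10,0],[30,13],[32,0],[39,16],[43,4],[48,0]]
[[8,4],[10,0],[30,13],[32,0],[39,16],[43,4],[48,5],[50,0]]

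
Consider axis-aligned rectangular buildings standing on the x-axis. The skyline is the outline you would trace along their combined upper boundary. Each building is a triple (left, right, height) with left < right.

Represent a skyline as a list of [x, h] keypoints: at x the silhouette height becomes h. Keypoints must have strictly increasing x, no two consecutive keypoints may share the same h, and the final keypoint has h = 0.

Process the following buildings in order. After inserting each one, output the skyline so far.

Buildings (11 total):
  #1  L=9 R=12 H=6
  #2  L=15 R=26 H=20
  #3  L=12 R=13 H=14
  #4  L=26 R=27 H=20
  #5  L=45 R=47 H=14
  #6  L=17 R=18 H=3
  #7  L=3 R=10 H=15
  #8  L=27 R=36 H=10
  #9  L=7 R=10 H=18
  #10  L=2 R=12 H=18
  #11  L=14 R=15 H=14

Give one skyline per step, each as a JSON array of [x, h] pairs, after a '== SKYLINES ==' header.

== SKYLINES ==
[[9,6],[12,0]]
[[9,6],[12,0],[15,20],[26,0]]
[[9,6],[12,14],[13,0],[15,20],[26,0]]
[[9,6],[12,14],[13,0],[15,20],[27,0]]
[[9,6],[12,14],[13,0],[15,20],[27,0],[45,14],[47,0]]
[[9,6],[12,14],[13,0],[15,20],[27,0],[45,14],[47,0]]
[[3,15],[10,6],[12,14],[13,0],[15,20],[27,0],[45,14],[47,0]]
[[3,15],[10,6],[12,14],[13,0],[15,20],[27,10],[36,0],[45,14],[47,0]]
[[3,15],[7,18],[10,6],[12,14],[13,0],[15,20],[27,10],[36,0],[45,14],[47,0]]
[[2,18],[12,14],[13,0],[15,20],[27,10],[36,0],[45,14],[47,0]]
[[2,18],[12,14],[13,0],[14,14],[15,20],[27,10],[36,0],[45,14],[47,0]]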